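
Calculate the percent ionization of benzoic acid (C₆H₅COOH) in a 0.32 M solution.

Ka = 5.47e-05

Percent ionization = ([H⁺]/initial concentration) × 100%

Using Ka equilibrium: x² + Ka×x - Ka×C = 0. Solving: [H⁺] = 4.1565e-03. Percent = (4.1565e-03/0.32) × 100

Percent ionization = 1.3%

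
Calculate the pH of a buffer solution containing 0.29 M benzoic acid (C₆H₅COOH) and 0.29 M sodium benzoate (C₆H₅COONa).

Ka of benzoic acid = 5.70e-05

pKa = -log(5.70e-05) = 4.24. pH = pKa + log([A⁻]/[HA]) = 4.24 + log(0.29/0.29)

pH = 4.24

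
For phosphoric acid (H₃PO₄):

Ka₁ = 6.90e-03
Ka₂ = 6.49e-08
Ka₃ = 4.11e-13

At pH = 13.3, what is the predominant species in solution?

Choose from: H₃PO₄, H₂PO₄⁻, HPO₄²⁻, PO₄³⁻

pKa₁ = 2.16, pKa₂ = 7.19, pKa₃ = 12.39. For a polyprotic acid the predominant species crosses at each pKa: below pKa_n the protonated form dominates, above it the deprotonated form does. At pH = 13.3, the predominant species is PO₄³⁻.

PO₄³⁻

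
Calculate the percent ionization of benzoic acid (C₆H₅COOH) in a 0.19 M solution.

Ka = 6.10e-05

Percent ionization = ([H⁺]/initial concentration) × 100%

Using Ka equilibrium: x² + Ka×x - Ka×C = 0. Solving: [H⁺] = 3.3740e-03. Percent = (3.3740e-03/0.19) × 100

Percent ionization = 1.78%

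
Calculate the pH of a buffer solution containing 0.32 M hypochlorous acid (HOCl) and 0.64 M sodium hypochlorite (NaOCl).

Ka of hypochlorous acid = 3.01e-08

pKa = -log(3.01e-08) = 7.52. pH = pKa + log([A⁻]/[HA]) = 7.52 + log(0.64/0.32)

pH = 7.82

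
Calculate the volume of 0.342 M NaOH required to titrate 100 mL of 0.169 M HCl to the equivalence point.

At equivalence: moles acid = moles base. moles HCl = 0.169 × 100/1000 = 0.0169 mol. V_base = moles / 0.342 × 1000 = 49.4 mL.

V_{base} = 49.4 mL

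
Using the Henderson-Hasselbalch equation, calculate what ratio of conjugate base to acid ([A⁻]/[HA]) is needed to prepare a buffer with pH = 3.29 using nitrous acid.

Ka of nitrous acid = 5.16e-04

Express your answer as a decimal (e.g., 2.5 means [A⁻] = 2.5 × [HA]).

pKa = -log(5.16e-04) = 3.2874. pH = pKa + log([A⁻]/[HA]), so log([A⁻]/[HA]) = pH − pKa = 3.29 − 3.2874 = 0.0026. [A⁻]/[HA] = 10^(0.0026) = 1.01

[A⁻]/[HA] = 1.01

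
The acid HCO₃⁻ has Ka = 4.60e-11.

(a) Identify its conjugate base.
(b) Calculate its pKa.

(a) The conjugate base is formed by removing one H⁺ from HCO₃⁻, giving CO₃²⁻. (b) pKa = -log(Ka) = -log(4.60e-11) = 10.34.

Conjugate base: CO₃²⁻; pK_a = 10.34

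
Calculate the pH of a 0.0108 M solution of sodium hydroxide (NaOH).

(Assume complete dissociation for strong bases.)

[OH⁻] = 0.0108 M for strong base. pOH = -log[OH⁻] = 1.97, pH = 14 - pOH

pH = 12.03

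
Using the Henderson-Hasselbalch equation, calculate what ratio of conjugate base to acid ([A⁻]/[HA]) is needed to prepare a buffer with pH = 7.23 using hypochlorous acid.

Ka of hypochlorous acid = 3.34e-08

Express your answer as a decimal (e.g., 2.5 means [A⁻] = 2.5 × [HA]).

pKa = -log(3.34e-08) = 7.4763. pH = pKa + log([A⁻]/[HA]), so log([A⁻]/[HA]) = pH − pKa = 7.23 − 7.4763 = -0.2463. [A⁻]/[HA] = 10^(-0.2463) = 0.567

[A⁻]/[HA] = 0.567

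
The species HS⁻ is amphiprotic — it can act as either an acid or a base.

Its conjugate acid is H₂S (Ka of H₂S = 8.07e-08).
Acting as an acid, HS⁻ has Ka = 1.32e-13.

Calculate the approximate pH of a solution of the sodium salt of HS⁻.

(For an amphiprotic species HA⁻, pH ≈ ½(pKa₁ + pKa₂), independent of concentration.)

pKa₁ = -log(8.07e-08) = 7.09; pKa₂ = -log(1.32e-13) = 12.88. For an amphiprotic species, pH ≈ ½(pKa₁ + pKa₂) = ½(7.09 + 12.88) = 9.99.

pH = 9.99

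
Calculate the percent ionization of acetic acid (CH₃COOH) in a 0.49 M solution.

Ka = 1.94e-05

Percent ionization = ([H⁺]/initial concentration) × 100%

Using Ka equilibrium: x² + Ka×x - Ka×C = 0. Solving: [H⁺] = 3.0735e-03. Percent = (3.0735e-03/0.49) × 100

Percent ionization = 0.627%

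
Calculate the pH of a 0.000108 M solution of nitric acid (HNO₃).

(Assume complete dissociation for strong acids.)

[H⁺] = 0.000108 M for strong acid. pH = -log[H⁺] = -log(0.000108)

pH = 3.97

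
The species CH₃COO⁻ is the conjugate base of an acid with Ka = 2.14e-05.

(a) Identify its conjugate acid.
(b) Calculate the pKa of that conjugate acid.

(a) The conjugate acid is formed by adding one H⁺ to CH₃COO⁻, giving CH₃COOH. (b) pKa = -log(Ka) = -log(2.14e-05) = 4.67.

Conjugate acid: CH₃COOH; pK_a = 4.67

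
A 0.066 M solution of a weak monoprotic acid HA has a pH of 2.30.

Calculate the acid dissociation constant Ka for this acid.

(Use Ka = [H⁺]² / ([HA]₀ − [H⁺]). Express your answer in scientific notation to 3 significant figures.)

[H⁺] = 10^(−pH) = 10^(−2.30) = 5.012e-03 M. For HA ⇌ H⁺ + A⁻, Ka = [H⁺][A⁻]/[HA] = [H⁺]² / ([HA]₀ − [H⁺]) = (5.012e-03)² / (0.066 − 5.012e-03) = 4.12e-04.

K_a = 4.12e-04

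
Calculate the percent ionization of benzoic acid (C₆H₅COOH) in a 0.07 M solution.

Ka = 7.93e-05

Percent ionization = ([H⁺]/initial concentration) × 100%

Using Ka equilibrium: x² + Ka×x - Ka×C = 0. Solving: [H⁺] = 2.3167e-03. Percent = (2.3167e-03/0.07) × 100

Percent ionization = 3.31%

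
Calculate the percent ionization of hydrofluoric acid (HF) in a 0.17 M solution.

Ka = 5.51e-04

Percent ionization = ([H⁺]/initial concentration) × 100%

Using Ka equilibrium: x² + Ka×x - Ka×C = 0. Solving: [H⁺] = 9.4067e-03. Percent = (9.4067e-03/0.17) × 100

Percent ionization = 5.53%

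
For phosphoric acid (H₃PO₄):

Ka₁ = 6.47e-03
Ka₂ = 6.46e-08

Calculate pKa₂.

pKa₂ = -log(Ka₂) = -log(6.46e-08) = 7.19.

pK_{a2} = 7.19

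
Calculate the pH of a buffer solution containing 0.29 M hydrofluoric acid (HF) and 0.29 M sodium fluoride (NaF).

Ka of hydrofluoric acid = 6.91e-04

pKa = -log(6.91e-04) = 3.16. pH = pKa + log([A⁻]/[HA]) = 3.16 + log(0.29/0.29)

pH = 3.16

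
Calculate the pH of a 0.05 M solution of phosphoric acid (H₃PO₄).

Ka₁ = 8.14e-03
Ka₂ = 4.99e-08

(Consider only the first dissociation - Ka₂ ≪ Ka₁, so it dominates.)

First dissociation dominates. From Ka₁ = [H⁺][HA⁻]/[H₂A], x² + Ka₁·x − Ka₁·C = 0 with C = 0.05 M and Ka₁ = 8.14e-03. Solving: [H⁺] = (−Ka₁ + √(Ka₁² + 4·Ka₁·C)) / 2 = 1.6511e-02 M. pH = -log(1.6511e-02) = 1.78.

pH = 1.78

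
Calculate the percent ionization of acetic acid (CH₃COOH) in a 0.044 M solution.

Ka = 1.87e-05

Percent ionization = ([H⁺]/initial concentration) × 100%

Using Ka equilibrium: x² + Ka×x - Ka×C = 0. Solving: [H⁺] = 8.9778e-04. Percent = (8.9778e-04/0.044) × 100

Percent ionization = 2.04%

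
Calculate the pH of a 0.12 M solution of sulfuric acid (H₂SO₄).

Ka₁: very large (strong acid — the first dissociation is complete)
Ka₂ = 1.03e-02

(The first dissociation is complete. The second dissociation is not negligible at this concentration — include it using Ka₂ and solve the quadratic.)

First dissociation is complete: [H⁺]₀ = [HSO₄⁻]₀ = C = 0.12 M. Second dissociation HSO₄⁻ ⇌ H⁺ + SO₄²⁻: let x = [SO₄²⁻]. Ka₂ = (C + x)·x / (C − x) = 1.03e-02 → x² + (C + Ka₂)·x − Ka₂·C = 0 → x² + 0.13030·x − 1.236e-03 = 0. x = (−0.13030 + √(0.13030² + 4 × 1.236e-03)) / 2 = 8.8806e-03 M. [H⁺] = C + x = 0.12 + 8.8806e-03 = 1.2888e-01 M. pH = -log(1.2888e-01) = 0.89.

pH = 0.89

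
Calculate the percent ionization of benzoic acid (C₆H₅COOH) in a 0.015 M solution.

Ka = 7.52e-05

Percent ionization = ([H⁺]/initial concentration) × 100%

Using Ka equilibrium: x² + Ka×x - Ka×C = 0. Solving: [H⁺] = 1.0251e-03. Percent = (1.0251e-03/0.015) × 100

Percent ionization = 6.83%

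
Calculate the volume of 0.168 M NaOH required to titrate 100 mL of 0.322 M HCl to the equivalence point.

At equivalence: moles acid = moles base. moles HCl = 0.322 × 100/1000 = 0.0322 mol. V_base = moles / 0.168 × 1000 = 191.7 mL.

V_{base} = 191.7 mL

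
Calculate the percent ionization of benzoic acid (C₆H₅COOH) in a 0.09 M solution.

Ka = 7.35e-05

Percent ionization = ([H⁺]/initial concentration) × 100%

Using Ka equilibrium: x² + Ka×x - Ka×C = 0. Solving: [H⁺] = 2.5355e-03. Percent = (2.5355e-03/0.09) × 100

Percent ionization = 2.82%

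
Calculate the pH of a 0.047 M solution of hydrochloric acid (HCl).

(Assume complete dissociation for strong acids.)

[H⁺] = 0.047 M for strong acid. pH = -log[H⁺] = -log(0.047)

pH = 1.33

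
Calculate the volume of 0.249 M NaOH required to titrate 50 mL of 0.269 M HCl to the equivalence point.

At equivalence: moles acid = moles base. moles HCl = 0.269 × 50/1000 = 0.01345 mol. V_base = moles / 0.249 × 1000 = 54.0 mL.

V_{base} = 54.0 mL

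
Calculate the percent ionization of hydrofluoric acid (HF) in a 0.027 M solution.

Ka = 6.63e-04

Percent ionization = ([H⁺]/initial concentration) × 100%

Using Ka equilibrium: x² + Ka×x - Ka×C = 0. Solving: [H⁺] = 3.9124e-03. Percent = (3.9124e-03/0.027) × 100

Percent ionization = 14.5%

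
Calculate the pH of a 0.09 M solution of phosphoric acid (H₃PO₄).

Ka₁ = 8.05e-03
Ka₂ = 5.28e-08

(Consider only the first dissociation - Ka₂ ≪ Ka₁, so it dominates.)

First dissociation dominates. From Ka₁ = [H⁺][HA⁻]/[H₂A], x² + Ka₁·x − Ka₁·C = 0 with C = 0.09 M and Ka₁ = 8.05e-03. Solving: [H⁺] = (−Ka₁ + √(Ka₁² + 4·Ka₁·C)) / 2 = 2.3191e-02 M. pH = -log(2.3191e-02) = 1.63.

pH = 1.63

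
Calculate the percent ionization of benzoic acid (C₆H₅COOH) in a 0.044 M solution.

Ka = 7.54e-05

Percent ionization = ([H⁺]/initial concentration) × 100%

Using Ka equilibrium: x² + Ka×x - Ka×C = 0. Solving: [H⁺] = 1.7841e-03. Percent = (1.7841e-03/0.044) × 100

Percent ionization = 4.05%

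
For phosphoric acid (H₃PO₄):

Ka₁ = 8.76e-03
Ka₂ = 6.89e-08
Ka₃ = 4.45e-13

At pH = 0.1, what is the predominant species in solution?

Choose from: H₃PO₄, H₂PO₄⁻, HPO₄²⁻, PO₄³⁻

pKa₁ = 2.06, pKa₂ = 7.16, pKa₃ = 12.35. For a polyprotic acid the predominant species crosses at each pKa: below pKa_n the protonated form dominates, above it the deprotonated form does. At pH = 0.1, the predominant species is H₃PO₄.

H₃PO₄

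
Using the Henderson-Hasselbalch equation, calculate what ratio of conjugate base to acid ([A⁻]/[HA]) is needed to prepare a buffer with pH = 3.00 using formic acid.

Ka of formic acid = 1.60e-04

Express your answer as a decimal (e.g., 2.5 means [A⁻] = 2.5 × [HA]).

pKa = -log(1.60e-04) = 3.7959. pH = pKa + log([A⁻]/[HA]), so log([A⁻]/[HA]) = pH − pKa = 3.00 − 3.7959 = -0.7959. [A⁻]/[HA] = 10^(-0.7959) = 0.160

[A⁻]/[HA] = 0.160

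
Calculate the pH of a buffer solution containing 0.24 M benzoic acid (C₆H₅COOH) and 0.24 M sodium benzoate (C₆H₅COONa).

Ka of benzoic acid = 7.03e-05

pKa = -log(7.03e-05) = 4.15. pH = pKa + log([A⁻]/[HA]) = 4.15 + log(0.24/0.24)

pH = 4.15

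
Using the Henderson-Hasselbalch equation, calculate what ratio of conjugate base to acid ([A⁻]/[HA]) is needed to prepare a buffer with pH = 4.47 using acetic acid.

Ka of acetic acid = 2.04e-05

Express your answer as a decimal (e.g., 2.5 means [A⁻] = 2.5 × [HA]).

pKa = -log(2.04e-05) = 4.6904. pH = pKa + log([A⁻]/[HA]), so log([A⁻]/[HA]) = pH − pKa = 4.47 − 4.6904 = -0.2204. [A⁻]/[HA] = 10^(-0.2204) = 0.602

[A⁻]/[HA] = 0.602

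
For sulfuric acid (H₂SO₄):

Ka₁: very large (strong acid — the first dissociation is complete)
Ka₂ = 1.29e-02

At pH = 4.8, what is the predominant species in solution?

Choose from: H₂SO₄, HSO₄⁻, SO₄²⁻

The first dissociation is complete, so H₂SO₄ itself is never the predominant species in water; pKa₂ = -log(1.29e-02) = 1.89. For a polyprotic acid the predominant species crosses at each pKa: below pKa_n the protonated form dominates, above it the deprotonated form does. At pH = 4.8, the predominant species is SO₄²⁻.

SO₄²⁻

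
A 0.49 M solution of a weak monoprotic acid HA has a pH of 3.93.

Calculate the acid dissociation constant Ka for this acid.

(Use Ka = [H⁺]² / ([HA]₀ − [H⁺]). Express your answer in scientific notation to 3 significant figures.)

[H⁺] = 10^(−pH) = 10^(−3.93) = 1.175e-04 M. For HA ⇌ H⁺ + A⁻, Ka = [H⁺][A⁻]/[HA] = [H⁺]² / ([HA]₀ − [H⁺]) = (1.175e-04)² / (0.49 − 1.175e-04) = 2.82e-08.

K_a = 2.82e-08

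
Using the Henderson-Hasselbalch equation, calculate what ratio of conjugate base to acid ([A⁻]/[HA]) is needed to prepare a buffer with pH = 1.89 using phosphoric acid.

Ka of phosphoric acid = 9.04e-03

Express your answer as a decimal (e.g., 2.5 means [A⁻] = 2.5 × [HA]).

pKa = -log(9.04e-03) = 2.0438. pH = pKa + log([A⁻]/[HA]), so log([A⁻]/[HA]) = pH − pKa = 1.89 − 2.0438 = -0.1538. [A⁻]/[HA] = 10^(-0.1538) = 0.702

[A⁻]/[HA] = 0.702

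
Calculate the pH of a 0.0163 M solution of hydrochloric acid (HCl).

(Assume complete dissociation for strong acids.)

[H⁺] = 0.0163 M for strong acid. pH = -log[H⁺] = -log(0.0163)

pH = 1.79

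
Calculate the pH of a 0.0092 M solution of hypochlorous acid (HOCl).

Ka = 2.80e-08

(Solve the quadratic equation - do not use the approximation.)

x² + Ka×x - Ka×C = 0. Using quadratic formula: [H⁺] = 1.6036e-05

pH = 4.79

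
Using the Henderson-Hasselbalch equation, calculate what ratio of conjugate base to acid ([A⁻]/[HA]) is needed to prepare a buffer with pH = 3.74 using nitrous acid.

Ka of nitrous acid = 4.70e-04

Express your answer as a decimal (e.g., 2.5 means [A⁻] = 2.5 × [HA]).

pKa = -log(4.70e-04) = 3.3279. pH = pKa + log([A⁻]/[HA]), so log([A⁻]/[HA]) = pH − pKa = 3.74 − 3.3279 = 0.4121. [A⁻]/[HA] = 10^(0.4121) = 2.58

[A⁻]/[HA] = 2.58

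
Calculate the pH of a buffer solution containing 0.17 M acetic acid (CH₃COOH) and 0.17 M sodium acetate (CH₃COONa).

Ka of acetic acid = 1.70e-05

pKa = -log(1.70e-05) = 4.77. pH = pKa + log([A⁻]/[HA]) = 4.77 + log(0.17/0.17)

pH = 4.77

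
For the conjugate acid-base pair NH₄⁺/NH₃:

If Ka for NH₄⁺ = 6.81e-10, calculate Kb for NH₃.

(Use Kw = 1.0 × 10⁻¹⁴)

For a conjugate pair Ka × Kb = Kw, so Kb = Kw/Ka = 1.0 × 10⁻¹⁴ / 6.81e-10 = 1.47e-05.

K_b = 1.47e-05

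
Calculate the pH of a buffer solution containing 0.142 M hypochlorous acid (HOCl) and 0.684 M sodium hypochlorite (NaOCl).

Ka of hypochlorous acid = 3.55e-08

pKa = -log(3.55e-08) = 7.45. pH = pKa + log([A⁻]/[HA]) = 7.45 + log(0.684/0.142)

pH = 8.13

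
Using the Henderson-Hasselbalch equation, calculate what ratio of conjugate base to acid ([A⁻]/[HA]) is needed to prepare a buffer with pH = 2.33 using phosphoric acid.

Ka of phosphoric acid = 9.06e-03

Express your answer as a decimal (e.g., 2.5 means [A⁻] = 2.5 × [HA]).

pKa = -log(9.06e-03) = 2.0429. pH = pKa + log([A⁻]/[HA]), so log([A⁻]/[HA]) = pH − pKa = 2.33 − 2.0429 = 0.2871. [A⁻]/[HA] = 10^(0.2871) = 1.94

[A⁻]/[HA] = 1.94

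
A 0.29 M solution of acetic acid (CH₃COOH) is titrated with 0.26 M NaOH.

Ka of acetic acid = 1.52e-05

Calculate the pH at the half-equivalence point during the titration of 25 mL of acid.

At half-equivalence [HA] = [A⁻], so Henderson-Hasselbalch gives pH = pKa = -log(1.52e-05) = 4.82.

pH = pKa = 4.82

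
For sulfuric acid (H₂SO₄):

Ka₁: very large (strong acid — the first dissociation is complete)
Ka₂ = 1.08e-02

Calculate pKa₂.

pKa₂ = -log(Ka₂) = -log(1.08e-02) = 1.97.

pK_{a2} = 1.97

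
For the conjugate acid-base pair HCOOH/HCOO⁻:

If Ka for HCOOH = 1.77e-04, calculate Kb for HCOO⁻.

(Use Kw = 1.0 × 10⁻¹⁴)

For a conjugate pair Ka × Kb = Kw, so Kb = Kw/Ka = 1.0 × 10⁻¹⁴ / 1.77e-04 = 5.65e-11.

K_b = 5.65e-11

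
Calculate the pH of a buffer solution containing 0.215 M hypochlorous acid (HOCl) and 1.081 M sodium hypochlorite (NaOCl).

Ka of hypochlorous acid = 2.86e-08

pKa = -log(2.86e-08) = 7.54. pH = pKa + log([A⁻]/[HA]) = 7.54 + log(1.081/0.215)

pH = 8.25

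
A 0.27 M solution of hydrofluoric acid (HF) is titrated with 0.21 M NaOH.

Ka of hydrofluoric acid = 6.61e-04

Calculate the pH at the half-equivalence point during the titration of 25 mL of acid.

At half-equivalence [HA] = [A⁻], so Henderson-Hasselbalch gives pH = pKa = -log(6.61e-04) = 3.18.

pH = pKa = 3.18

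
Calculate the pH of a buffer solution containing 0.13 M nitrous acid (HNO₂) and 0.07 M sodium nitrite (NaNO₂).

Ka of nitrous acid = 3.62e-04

pKa = -log(3.62e-04) = 3.44. pH = pKa + log([A⁻]/[HA]) = 3.44 + log(0.07/0.13)

pH = 3.17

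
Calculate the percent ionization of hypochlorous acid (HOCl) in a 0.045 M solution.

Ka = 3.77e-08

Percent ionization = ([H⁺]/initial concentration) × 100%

Using Ka equilibrium: x² + Ka×x - Ka×C = 0. Solving: [H⁺] = 4.1170e-05. Percent = (4.1170e-05/0.045) × 100

Percent ionization = 0.0915%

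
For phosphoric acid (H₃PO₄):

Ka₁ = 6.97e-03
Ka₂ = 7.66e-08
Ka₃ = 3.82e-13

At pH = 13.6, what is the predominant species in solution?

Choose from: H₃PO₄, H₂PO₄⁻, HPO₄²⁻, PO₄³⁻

pKa₁ = 2.16, pKa₂ = 7.12, pKa₃ = 12.42. For a polyprotic acid the predominant species crosses at each pKa: below pKa_n the protonated form dominates, above it the deprotonated form does. At pH = 13.6, the predominant species is PO₄³⁻.

PO₄³⁻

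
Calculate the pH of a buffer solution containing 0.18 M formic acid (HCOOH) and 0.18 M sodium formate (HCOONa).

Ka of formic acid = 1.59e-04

pKa = -log(1.59e-04) = 3.80. pH = pKa + log([A⁻]/[HA]) = 3.80 + log(0.18/0.18)

pH = 3.80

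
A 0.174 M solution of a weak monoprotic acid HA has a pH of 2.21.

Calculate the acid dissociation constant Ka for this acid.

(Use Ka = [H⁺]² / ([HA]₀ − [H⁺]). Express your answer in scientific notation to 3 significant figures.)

[H⁺] = 10^(−pH) = 10^(−2.21) = 6.166e-03 M. For HA ⇌ H⁺ + A⁻, Ka = [H⁺][A⁻]/[HA] = [H⁺]² / ([HA]₀ − [H⁺]) = (6.166e-03)² / (0.174 − 6.166e-03) = 2.27e-04.

K_a = 2.27e-04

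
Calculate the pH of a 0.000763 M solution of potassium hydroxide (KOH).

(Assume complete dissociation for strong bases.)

[OH⁻] = 0.000763 M for strong base. pOH = -log[OH⁻] = 3.12, pH = 14 - pOH

pH = 10.88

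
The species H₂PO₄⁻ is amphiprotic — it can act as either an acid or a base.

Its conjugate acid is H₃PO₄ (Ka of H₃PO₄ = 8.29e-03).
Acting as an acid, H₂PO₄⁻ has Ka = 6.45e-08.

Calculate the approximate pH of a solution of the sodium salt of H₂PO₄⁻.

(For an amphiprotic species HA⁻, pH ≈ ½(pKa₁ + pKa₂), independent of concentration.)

pKa₁ = -log(8.29e-03) = 2.08; pKa₂ = -log(6.45e-08) = 7.19. For an amphiprotic species, pH ≈ ½(pKa₁ + pKa₂) = ½(2.08 + 7.19) = 4.64.

pH = 4.64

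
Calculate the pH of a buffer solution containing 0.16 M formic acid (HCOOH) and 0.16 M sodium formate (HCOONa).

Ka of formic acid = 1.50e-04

pKa = -log(1.50e-04) = 3.82. pH = pKa + log([A⁻]/[HA]) = 3.82 + log(0.16/0.16)

pH = 3.82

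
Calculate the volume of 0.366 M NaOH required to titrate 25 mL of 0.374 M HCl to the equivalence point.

At equivalence: moles acid = moles base. moles HCl = 0.374 × 25/1000 = 0.00935 mol. V_base = moles / 0.366 × 1000 = 25.5 mL.

V_{base} = 25.5 mL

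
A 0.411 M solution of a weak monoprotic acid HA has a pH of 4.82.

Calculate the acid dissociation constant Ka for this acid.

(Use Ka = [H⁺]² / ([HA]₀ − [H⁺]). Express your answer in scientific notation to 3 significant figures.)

[H⁺] = 10^(−pH) = 10^(−4.82) = 1.514e-05 M. For HA ⇌ H⁺ + A⁻, Ka = [H⁺][A⁻]/[HA] = [H⁺]² / ([HA]₀ − [H⁺]) = (1.514e-05)² / (0.411 − 1.514e-05) = 5.57e-10.

K_a = 5.57e-10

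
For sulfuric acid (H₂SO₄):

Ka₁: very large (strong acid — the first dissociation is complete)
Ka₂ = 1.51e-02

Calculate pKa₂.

pKa₂ = -log(Ka₂) = -log(1.51e-02) = 1.82.

pK_{a2} = 1.82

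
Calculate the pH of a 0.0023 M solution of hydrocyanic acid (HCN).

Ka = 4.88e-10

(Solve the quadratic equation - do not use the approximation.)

x² + Ka×x - Ka×C = 0. Using quadratic formula: [H⁺] = 1.0592e-06

pH = 5.98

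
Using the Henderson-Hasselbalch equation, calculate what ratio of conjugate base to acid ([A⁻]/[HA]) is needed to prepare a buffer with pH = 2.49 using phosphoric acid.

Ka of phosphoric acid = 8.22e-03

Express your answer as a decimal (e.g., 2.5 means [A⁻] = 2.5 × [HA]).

pKa = -log(8.22e-03) = 2.0851. pH = pKa + log([A⁻]/[HA]), so log([A⁻]/[HA]) = pH − pKa = 2.49 − 2.0851 = 0.4049. [A⁻]/[HA] = 10^(0.4049) = 2.54

[A⁻]/[HA] = 2.54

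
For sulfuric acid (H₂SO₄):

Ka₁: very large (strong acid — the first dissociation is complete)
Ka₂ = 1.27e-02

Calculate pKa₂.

pKa₂ = -log(Ka₂) = -log(1.27e-02) = 1.90.

pK_{a2} = 1.90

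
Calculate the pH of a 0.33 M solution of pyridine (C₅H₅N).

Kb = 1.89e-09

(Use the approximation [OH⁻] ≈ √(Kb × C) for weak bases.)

[OH⁻] = √(Kb × C) = √(1.89e-09 × 0.33) = 2.4974e-05. pOH = 4.60, pH = 14 - pOH

pH = 9.40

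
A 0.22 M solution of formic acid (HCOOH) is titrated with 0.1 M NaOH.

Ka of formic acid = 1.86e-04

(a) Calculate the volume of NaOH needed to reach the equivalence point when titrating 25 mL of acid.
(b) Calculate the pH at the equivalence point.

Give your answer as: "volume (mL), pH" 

moles acid = 0.22 × 25/1000 = 0.0055 mol; V_base = moles/0.1 × 1000 = 55.0 mL. At equivalence only the conjugate base is present: [A⁻] = 0.0055/0.080 = 6.8750e-02 M. Kb = Kw/Ka = 5.38e-11; [OH⁻] = √(Kb × [A⁻]) = 1.9226e-06; pOH = 5.72; pH = 14 - pOH = 8.28.

V = 55.0 mL, pH = 8.28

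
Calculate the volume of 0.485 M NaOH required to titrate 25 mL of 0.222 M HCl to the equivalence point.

At equivalence: moles acid = moles base. moles HCl = 0.222 × 25/1000 = 0.00555 mol. V_base = moles / 0.485 × 1000 = 11.4 mL.

V_{base} = 11.4 mL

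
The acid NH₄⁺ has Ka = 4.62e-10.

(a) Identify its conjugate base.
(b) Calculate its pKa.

(a) The conjugate base is formed by removing one H⁺ from NH₄⁺, giving NH₃. (b) pKa = -log(Ka) = -log(4.62e-10) = 9.34.

Conjugate base: NH₃; pK_a = 9.34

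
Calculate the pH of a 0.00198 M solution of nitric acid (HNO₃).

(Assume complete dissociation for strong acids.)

[H⁺] = 0.00198 M for strong acid. pH = -log[H⁺] = -log(0.00198)

pH = 2.70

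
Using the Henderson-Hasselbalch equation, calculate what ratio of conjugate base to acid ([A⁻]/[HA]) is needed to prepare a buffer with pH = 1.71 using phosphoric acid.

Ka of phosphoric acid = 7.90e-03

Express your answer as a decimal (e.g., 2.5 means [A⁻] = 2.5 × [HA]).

pKa = -log(7.90e-03) = 2.1024. pH = pKa + log([A⁻]/[HA]), so log([A⁻]/[HA]) = pH − pKa = 1.71 − 2.1024 = -0.3924. [A⁻]/[HA] = 10^(-0.3924) = 0.405

[A⁻]/[HA] = 0.405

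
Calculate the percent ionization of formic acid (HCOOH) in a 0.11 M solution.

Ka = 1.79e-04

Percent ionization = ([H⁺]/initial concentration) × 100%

Using Ka equilibrium: x² + Ka×x - Ka×C = 0. Solving: [H⁺] = 4.3487e-03. Percent = (4.3487e-03/0.11) × 100

Percent ionization = 3.95%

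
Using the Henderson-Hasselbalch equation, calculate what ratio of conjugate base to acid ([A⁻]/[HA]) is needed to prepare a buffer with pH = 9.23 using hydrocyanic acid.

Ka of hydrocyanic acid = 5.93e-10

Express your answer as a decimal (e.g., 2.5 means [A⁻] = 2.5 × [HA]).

pKa = -log(5.93e-10) = 9.2269. pH = pKa + log([A⁻]/[HA]), so log([A⁻]/[HA]) = pH − pKa = 9.23 − 9.2269 = 0.0031. [A⁻]/[HA] = 10^(0.0031) = 1.01

[A⁻]/[HA] = 1.01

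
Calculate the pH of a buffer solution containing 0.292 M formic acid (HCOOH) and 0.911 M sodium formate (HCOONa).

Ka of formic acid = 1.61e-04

pKa = -log(1.61e-04) = 3.79. pH = pKa + log([A⁻]/[HA]) = 3.79 + log(0.911/0.292)

pH = 4.29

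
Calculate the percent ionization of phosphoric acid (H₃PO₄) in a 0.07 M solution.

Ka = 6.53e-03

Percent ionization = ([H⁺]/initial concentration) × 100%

Using Ka equilibrium: x² + Ka×x - Ka×C = 0. Solving: [H⁺] = 1.8363e-02. Percent = (1.8363e-02/0.07) × 100

Percent ionization = 26.2%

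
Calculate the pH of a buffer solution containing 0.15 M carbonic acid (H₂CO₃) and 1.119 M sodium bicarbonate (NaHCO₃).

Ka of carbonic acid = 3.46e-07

pKa = -log(3.46e-07) = 6.46. pH = pKa + log([A⁻]/[HA]) = 6.46 + log(1.119/0.15)

pH = 7.33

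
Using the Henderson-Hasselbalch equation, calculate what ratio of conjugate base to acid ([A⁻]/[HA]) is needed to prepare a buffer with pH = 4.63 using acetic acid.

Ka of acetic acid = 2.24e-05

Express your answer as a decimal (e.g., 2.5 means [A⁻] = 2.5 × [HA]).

pKa = -log(2.24e-05) = 4.6498. pH = pKa + log([A⁻]/[HA]), so log([A⁻]/[HA]) = pH − pKa = 4.63 − 4.6498 = -0.0198. [A⁻]/[HA] = 10^(-0.0198) = 0.956

[A⁻]/[HA] = 0.956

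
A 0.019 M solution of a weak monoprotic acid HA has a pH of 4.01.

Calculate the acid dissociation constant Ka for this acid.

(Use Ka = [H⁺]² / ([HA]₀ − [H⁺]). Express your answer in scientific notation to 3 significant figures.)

[H⁺] = 10^(−pH) = 10^(−4.01) = 9.772e-05 M. For HA ⇌ H⁺ + A⁻, Ka = [H⁺][A⁻]/[HA] = [H⁺]² / ([HA]₀ − [H⁺]) = (9.772e-05)² / (0.019 − 9.772e-05) = 5.05e-07.

K_a = 5.05e-07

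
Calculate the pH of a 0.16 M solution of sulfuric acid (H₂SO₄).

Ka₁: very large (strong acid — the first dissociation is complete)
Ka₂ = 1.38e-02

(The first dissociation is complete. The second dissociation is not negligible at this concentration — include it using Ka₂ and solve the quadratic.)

First dissociation is complete: [H⁺]₀ = [HSO₄⁻]₀ = C = 0.16 M. Second dissociation HSO₄⁻ ⇌ H⁺ + SO₄²⁻: let x = [SO₄²⁻]. Ka₂ = (C + x)·x / (C − x) = 1.38e-02 → x² + (C + Ka₂)·x − Ka₂·C = 0 → x² + 0.17380·x − 2.208e-03 = 0. x = (−0.17380 + √(0.17380² + 4 × 2.208e-03)) / 2 = 1.1891e-02 M. [H⁺] = C + x = 0.16 + 1.1891e-02 = 1.7189e-01 M. pH = -log(1.7189e-01) = 0.76.

pH = 0.76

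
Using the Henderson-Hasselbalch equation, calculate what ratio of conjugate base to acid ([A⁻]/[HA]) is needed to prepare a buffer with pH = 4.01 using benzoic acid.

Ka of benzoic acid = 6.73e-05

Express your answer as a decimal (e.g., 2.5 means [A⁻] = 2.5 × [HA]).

pKa = -log(6.73e-05) = 4.1720. pH = pKa + log([A⁻]/[HA]), so log([A⁻]/[HA]) = pH − pKa = 4.01 − 4.1720 = -0.1620. [A⁻]/[HA] = 10^(-0.1620) = 0.689

[A⁻]/[HA] = 0.689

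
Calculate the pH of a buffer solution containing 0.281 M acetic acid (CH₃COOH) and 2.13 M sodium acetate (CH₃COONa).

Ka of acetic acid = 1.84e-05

pKa = -log(1.84e-05) = 4.74. pH = pKa + log([A⁻]/[HA]) = 4.74 + log(2.13/0.281)

pH = 5.61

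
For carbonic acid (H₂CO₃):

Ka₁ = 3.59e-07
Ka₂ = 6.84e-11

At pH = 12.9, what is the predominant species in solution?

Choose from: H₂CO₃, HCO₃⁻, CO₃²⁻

pKa₁ = 6.44, pKa₂ = 10.16. For a polyprotic acid the predominant species crosses at each pKa: below pKa_n the protonated form dominates, above it the deprotonated form does. At pH = 12.9, the predominant species is CO₃²⁻.

CO₃²⁻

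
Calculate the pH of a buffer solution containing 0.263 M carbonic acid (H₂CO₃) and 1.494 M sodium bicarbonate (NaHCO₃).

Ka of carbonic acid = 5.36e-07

pKa = -log(5.36e-07) = 6.27. pH = pKa + log([A⁻]/[HA]) = 6.27 + log(1.494/0.263)

pH = 7.03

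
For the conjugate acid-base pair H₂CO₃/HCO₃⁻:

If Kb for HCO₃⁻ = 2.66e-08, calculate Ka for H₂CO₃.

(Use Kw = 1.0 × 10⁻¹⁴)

For a conjugate pair Ka × Kb = Kw, so Ka = Kw/Kb = 1.0 × 10⁻¹⁴ / 2.66e-08 = 3.76e-07.

K_a = 3.76e-07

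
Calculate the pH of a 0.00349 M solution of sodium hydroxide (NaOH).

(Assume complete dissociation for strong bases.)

[OH⁻] = 0.00349 M for strong base. pOH = -log[OH⁻] = 2.46, pH = 14 - pOH

pH = 11.54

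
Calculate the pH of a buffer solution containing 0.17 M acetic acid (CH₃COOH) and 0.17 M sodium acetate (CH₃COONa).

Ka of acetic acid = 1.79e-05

pKa = -log(1.79e-05) = 4.75. pH = pKa + log([A⁻]/[HA]) = 4.75 + log(0.17/0.17)

pH = 4.75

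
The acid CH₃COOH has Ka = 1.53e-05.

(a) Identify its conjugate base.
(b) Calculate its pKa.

(a) The conjugate base is formed by removing one H⁺ from CH₃COOH, giving CH₃COO⁻. (b) pKa = -log(Ka) = -log(1.53e-05) = 4.82.

Conjugate base: CH₃COO⁻; pK_a = 4.82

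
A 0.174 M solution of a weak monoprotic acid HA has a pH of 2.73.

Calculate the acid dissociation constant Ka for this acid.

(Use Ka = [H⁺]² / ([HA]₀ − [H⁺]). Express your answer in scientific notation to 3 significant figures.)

[H⁺] = 10^(−pH) = 10^(−2.73) = 1.862e-03 M. For HA ⇌ H⁺ + A⁻, Ka = [H⁺][A⁻]/[HA] = [H⁺]² / ([HA]₀ − [H⁺]) = (1.862e-03)² / (0.174 − 1.862e-03) = 2.01e-05.

K_a = 2.01e-05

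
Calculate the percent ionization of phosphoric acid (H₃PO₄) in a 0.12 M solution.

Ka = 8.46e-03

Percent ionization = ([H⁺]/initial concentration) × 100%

Using Ka equilibrium: x² + Ka×x - Ka×C = 0. Solving: [H⁺] = 2.7912e-02. Percent = (2.7912e-02/0.12) × 100

Percent ionization = 23.3%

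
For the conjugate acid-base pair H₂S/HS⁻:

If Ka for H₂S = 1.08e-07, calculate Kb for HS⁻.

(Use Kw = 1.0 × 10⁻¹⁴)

For a conjugate pair Ka × Kb = Kw, so Kb = Kw/Ka = 1.0 × 10⁻¹⁴ / 1.08e-07 = 9.26e-08.

K_b = 9.26e-08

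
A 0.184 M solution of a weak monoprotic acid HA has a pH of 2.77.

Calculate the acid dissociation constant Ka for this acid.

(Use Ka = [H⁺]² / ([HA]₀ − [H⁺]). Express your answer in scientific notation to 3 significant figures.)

[H⁺] = 10^(−pH) = 10^(−2.77) = 1.698e-03 M. For HA ⇌ H⁺ + A⁻, Ka = [H⁺][A⁻]/[HA] = [H⁺]² / ([HA]₀ − [H⁺]) = (1.698e-03)² / (0.184 − 1.698e-03) = 1.58e-05.

K_a = 1.58e-05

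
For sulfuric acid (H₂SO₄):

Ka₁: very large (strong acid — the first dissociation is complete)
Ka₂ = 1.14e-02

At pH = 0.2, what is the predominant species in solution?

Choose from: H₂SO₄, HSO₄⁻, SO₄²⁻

The first dissociation is complete, so H₂SO₄ itself is never the predominant species in water; pKa₂ = -log(1.14e-02) = 1.94. For a polyprotic acid the predominant species crosses at each pKa: below pKa_n the protonated form dominates, above it the deprotonated form does. At pH = 0.2, the predominant species is HSO₄⁻.

HSO₄⁻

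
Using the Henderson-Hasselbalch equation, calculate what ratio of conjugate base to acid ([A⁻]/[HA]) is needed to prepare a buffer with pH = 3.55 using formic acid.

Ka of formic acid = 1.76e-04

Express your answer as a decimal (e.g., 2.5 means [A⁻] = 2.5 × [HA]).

pKa = -log(1.76e-04) = 3.7545. pH = pKa + log([A⁻]/[HA]), so log([A⁻]/[HA]) = pH − pKa = 3.55 − 3.7545 = -0.2045. [A⁻]/[HA] = 10^(-0.2045) = 0.624

[A⁻]/[HA] = 0.624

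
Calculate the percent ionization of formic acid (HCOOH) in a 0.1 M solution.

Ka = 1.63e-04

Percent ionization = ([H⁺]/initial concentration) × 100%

Using Ka equilibrium: x² + Ka×x - Ka×C = 0. Solving: [H⁺] = 3.9566e-03. Percent = (3.9566e-03/0.1) × 100

Percent ionization = 3.96%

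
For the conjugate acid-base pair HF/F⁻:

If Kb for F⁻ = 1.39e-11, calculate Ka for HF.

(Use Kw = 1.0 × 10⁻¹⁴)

For a conjugate pair Ka × Kb = Kw, so Ka = Kw/Kb = 1.0 × 10⁻¹⁴ / 1.39e-11 = 7.19e-04.

K_a = 7.19e-04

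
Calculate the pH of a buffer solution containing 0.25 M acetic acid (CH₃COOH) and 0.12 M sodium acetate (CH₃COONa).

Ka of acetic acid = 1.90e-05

pKa = -log(1.90e-05) = 4.72. pH = pKa + log([A⁻]/[HA]) = 4.72 + log(0.12/0.25)

pH = 4.40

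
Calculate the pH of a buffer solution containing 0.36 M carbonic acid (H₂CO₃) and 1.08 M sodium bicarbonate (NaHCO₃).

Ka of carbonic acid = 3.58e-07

pKa = -log(3.58e-07) = 6.45. pH = pKa + log([A⁻]/[HA]) = 6.45 + log(1.08/0.36)

pH = 6.92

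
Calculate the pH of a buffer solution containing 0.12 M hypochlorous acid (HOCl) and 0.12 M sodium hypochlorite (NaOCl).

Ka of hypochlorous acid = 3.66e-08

pKa = -log(3.66e-08) = 7.44. pH = pKa + log([A⁻]/[HA]) = 7.44 + log(0.12/0.12)

pH = 7.44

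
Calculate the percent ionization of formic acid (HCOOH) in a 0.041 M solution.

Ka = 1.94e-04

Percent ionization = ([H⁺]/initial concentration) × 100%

Using Ka equilibrium: x² + Ka×x - Ka×C = 0. Solving: [H⁺] = 2.7250e-03. Percent = (2.7250e-03/0.041) × 100

Percent ionization = 6.65%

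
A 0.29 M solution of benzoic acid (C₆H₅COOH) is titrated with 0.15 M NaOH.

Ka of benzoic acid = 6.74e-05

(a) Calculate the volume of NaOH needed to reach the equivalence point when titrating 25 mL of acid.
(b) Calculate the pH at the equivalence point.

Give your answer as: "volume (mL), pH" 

moles acid = 0.29 × 25/1000 = 0.00725 mol; V_base = moles/0.15 × 1000 = 48.3 mL. At equivalence only the conjugate base is present: [A⁻] = 0.00725/0.073 = 9.8864e-02 M. Kb = Kw/Ka = 1.48e-10; [OH⁻] = √(Kb × [A⁻]) = 3.8299e-06; pOH = 5.42; pH = 14 - pOH = 8.58.

V = 48.3 mL, pH = 8.58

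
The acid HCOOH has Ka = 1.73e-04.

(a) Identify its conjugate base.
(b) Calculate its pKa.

(a) The conjugate base is formed by removing one H⁺ from HCOOH, giving HCOO⁻. (b) pKa = -log(Ka) = -log(1.73e-04) = 3.76.

Conjugate base: HCOO⁻; pK_a = 3.76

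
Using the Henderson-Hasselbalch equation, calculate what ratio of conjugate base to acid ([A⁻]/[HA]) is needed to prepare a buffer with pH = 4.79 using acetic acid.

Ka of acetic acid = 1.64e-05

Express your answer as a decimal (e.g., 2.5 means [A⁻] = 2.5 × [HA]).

pKa = -log(1.64e-05) = 4.7852. pH = pKa + log([A⁻]/[HA]), so log([A⁻]/[HA]) = pH − pKa = 4.79 − 4.7852 = 0.0048. [A⁻]/[HA] = 10^(0.0048) = 1.01

[A⁻]/[HA] = 1.01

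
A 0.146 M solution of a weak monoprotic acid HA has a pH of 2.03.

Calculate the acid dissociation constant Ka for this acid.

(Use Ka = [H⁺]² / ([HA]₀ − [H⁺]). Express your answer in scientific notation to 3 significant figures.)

[H⁺] = 10^(−pH) = 10^(−2.03) = 9.333e-03 M. For HA ⇌ H⁺ + A⁻, Ka = [H⁺][A⁻]/[HA] = [H⁺]² / ([HA]₀ − [H⁺]) = (9.333e-03)² / (0.146 − 9.333e-03) = 6.37e-04.

K_a = 6.37e-04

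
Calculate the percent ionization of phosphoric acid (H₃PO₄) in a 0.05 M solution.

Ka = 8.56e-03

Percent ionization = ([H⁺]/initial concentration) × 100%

Using Ka equilibrium: x² + Ka×x - Ka×C = 0. Solving: [H⁺] = 1.6846e-02. Percent = (1.6846e-02/0.05) × 100

Percent ionization = 33.7%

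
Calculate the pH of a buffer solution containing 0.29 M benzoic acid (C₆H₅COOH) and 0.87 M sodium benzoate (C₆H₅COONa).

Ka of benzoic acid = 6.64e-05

pKa = -log(6.64e-05) = 4.18. pH = pKa + log([A⁻]/[HA]) = 4.18 + log(0.87/0.29)

pH = 4.65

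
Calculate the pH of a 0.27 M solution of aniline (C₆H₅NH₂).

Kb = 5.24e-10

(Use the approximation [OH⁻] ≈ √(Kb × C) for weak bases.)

[OH⁻] = √(Kb × C) = √(5.24e-10 × 0.27) = 1.1895e-05. pOH = 4.92, pH = 14 - pOH

pH = 9.08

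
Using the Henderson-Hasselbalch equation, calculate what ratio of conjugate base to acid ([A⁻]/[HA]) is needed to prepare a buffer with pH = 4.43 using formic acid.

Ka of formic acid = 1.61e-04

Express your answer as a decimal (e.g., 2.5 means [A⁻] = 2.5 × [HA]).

pKa = -log(1.61e-04) = 3.7932. pH = pKa + log([A⁻]/[HA]), so log([A⁻]/[HA]) = pH − pKa = 4.43 − 3.7932 = 0.6368. [A⁻]/[HA] = 10^(0.6368) = 4.33

[A⁻]/[HA] = 4.33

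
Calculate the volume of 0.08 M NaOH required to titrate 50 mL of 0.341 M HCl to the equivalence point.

At equivalence: moles acid = moles base. moles HCl = 0.341 × 50/1000 = 0.01705 mol. V_base = moles / 0.08 × 1000 = 213.1 mL.

V_{base} = 213.1 mL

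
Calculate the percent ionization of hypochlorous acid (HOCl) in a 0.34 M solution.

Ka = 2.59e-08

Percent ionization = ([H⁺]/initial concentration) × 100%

Using Ka equilibrium: x² + Ka×x - Ka×C = 0. Solving: [H⁺] = 9.3827e-05. Percent = (9.3827e-05/0.34) × 100

Percent ionization = 0.0276%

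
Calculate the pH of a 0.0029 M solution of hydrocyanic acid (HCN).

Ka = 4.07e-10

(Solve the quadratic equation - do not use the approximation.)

x² + Ka×x - Ka×C = 0. Using quadratic formula: [H⁺] = 1.0862e-06

pH = 5.96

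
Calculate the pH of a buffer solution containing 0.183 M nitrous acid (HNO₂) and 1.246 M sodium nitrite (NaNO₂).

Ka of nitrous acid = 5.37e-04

pKa = -log(5.37e-04) = 3.27. pH = pKa + log([A⁻]/[HA]) = 3.27 + log(1.246/0.183)

pH = 4.10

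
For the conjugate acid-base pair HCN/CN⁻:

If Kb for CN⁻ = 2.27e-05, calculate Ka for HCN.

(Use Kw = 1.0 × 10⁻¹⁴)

For a conjugate pair Ka × Kb = Kw, so Ka = Kw/Kb = 1.0 × 10⁻¹⁴ / 2.27e-05 = 4.41e-10.

K_a = 4.41e-10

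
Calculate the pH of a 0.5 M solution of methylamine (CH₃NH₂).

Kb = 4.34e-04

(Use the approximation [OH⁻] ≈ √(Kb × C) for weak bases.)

[OH⁻] = √(Kb × C) = √(4.34e-04 × 0.5) = 1.4731e-02. pOH = 1.83, pH = 14 - pOH

pH = 12.17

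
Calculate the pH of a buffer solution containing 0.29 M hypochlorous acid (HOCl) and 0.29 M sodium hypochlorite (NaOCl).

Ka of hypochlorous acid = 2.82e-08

pKa = -log(2.82e-08) = 7.55. pH = pKa + log([A⁻]/[HA]) = 7.55 + log(0.29/0.29)

pH = 7.55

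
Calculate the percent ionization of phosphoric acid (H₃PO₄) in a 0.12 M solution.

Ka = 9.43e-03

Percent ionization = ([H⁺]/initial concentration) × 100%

Using Ka equilibrium: x² + Ka×x - Ka×C = 0. Solving: [H⁺] = 2.9253e-02. Percent = (2.9253e-02/0.12) × 100

Percent ionization = 24.4%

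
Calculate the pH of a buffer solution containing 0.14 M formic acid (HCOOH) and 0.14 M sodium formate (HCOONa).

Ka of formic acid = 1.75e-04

pKa = -log(1.75e-04) = 3.76. pH = pKa + log([A⁻]/[HA]) = 3.76 + log(0.14/0.14)

pH = 3.76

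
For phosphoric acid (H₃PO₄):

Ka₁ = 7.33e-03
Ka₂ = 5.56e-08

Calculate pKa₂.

pKa₂ = -log(Ka₂) = -log(5.56e-08) = 7.25.

pK_{a2} = 7.25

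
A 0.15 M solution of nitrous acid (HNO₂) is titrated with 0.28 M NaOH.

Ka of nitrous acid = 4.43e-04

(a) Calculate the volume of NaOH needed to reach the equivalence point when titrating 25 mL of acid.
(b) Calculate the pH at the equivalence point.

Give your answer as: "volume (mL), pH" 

moles acid = 0.15 × 25/1000 = 0.00375 mol; V_base = moles/0.28 × 1000 = 13.4 mL. At equivalence only the conjugate base is present: [A⁻] = 0.00375/0.038 = 9.7674e-02 M. Kb = Kw/Ka = 2.26e-11; [OH⁻] = √(Kb × [A⁻]) = 1.4849e-06; pOH = 5.83; pH = 14 - pOH = 8.17.

V = 13.4 mL, pH = 8.17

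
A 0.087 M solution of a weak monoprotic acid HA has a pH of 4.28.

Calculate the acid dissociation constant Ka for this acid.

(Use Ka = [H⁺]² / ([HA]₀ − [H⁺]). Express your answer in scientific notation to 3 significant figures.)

[H⁺] = 10^(−pH) = 10^(−4.28) = 5.248e-05 M. For HA ⇌ H⁺ + A⁻, Ka = [H⁺][A⁻]/[HA] = [H⁺]² / ([HA]₀ − [H⁺]) = (5.248e-05)² / (0.087 − 5.248e-05) = 3.17e-08.

K_a = 3.17e-08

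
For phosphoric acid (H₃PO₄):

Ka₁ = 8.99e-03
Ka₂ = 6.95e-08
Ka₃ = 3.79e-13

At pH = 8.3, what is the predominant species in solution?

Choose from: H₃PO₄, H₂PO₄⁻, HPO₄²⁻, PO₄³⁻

pKa₁ = 2.05, pKa₂ = 7.16, pKa₃ = 12.42. For a polyprotic acid the predominant species crosses at each pKa: below pKa_n the protonated form dominates, above it the deprotonated form does. At pH = 8.3, the predominant species is HPO₄²⁻.

HPO₄²⁻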